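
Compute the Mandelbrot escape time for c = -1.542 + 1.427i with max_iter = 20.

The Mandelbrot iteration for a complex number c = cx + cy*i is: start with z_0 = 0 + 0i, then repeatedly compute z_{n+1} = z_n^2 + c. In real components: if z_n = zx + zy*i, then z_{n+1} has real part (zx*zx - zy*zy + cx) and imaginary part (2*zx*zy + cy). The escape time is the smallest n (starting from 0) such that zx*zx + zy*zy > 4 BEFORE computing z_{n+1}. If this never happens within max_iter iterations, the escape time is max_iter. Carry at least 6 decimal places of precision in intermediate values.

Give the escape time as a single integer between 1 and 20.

Answer: 1

Derivation:
z_0 = 0 + 0i, c = -1.5420 + 1.4270i
Iter 1: z = -1.5420 + 1.4270i, |z|^2 = 4.4141
Escaped at iteration 1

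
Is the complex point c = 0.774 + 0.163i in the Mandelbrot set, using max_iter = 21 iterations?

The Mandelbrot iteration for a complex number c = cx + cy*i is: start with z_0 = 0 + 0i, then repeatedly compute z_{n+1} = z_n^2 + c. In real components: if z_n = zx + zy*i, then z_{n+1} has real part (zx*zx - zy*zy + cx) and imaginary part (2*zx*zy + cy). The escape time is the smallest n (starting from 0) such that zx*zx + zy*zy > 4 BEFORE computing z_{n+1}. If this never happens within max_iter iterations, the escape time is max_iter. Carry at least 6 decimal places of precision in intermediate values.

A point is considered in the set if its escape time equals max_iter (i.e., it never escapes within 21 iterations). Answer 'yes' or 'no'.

z_0 = 0 + 0i, c = 0.7740 + 0.1630i
Iter 1: z = 0.7740 + 0.1630i, |z|^2 = 0.6256
Iter 2: z = 1.3465 + 0.4153i, |z|^2 = 1.9856
Iter 3: z = 2.4146 + 1.2815i, |z|^2 = 7.4724
Escaped at iteration 3

Answer: no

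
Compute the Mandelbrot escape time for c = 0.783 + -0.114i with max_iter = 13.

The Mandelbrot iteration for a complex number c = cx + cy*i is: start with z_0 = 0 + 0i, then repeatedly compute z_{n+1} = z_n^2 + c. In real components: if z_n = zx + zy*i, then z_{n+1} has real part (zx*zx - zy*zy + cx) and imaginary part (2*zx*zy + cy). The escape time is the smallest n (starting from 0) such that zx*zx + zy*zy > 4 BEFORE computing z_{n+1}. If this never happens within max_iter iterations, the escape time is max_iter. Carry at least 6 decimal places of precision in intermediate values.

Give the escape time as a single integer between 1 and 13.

z_0 = 0 + 0i, c = 0.7830 + -0.1140i
Iter 1: z = 0.7830 + -0.1140i, |z|^2 = 0.6261
Iter 2: z = 1.3831 + -0.2925i, |z|^2 = 1.9985
Iter 3: z = 2.6104 + -0.9232i, |z|^2 = 7.6663
Escaped at iteration 3

Answer: 3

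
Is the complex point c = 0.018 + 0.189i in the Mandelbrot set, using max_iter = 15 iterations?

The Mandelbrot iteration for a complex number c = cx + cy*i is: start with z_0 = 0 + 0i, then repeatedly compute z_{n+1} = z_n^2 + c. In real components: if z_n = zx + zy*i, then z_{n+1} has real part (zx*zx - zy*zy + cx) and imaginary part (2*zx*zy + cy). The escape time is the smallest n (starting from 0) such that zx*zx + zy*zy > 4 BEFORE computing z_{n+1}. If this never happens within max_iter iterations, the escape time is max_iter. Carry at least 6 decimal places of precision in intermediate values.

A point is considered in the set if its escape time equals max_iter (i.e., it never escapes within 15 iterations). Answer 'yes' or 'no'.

Answer: yes

Derivation:
z_0 = 0 + 0i, c = 0.0180 + 0.1890i
Iter 1: z = 0.0180 + 0.1890i, |z|^2 = 0.0360
Iter 2: z = -0.0174 + 0.1958i, |z|^2 = 0.0386
Iter 3: z = -0.0200 + 0.1822i, |z|^2 = 0.0336
Iter 4: z = -0.0148 + 0.1817i, |z|^2 = 0.0332
Iter 5: z = -0.0148 + 0.1836i, |z|^2 = 0.0339
Iter 6: z = -0.0155 + 0.1836i, |z|^2 = 0.0339
Iter 7: z = -0.0155 + 0.1833i, |z|^2 = 0.0338
Iter 8: z = -0.0154 + 0.1833i, |z|^2 = 0.0338
Iter 9: z = -0.0154 + 0.1834i, |z|^2 = 0.0339
Iter 10: z = -0.0154 + 0.1834i, |z|^2 = 0.0339
Iter 11: z = -0.0154 + 0.1834i, |z|^2 = 0.0339
Iter 12: z = -0.0154 + 0.1834i, |z|^2 = 0.0339
Iter 13: z = -0.0154 + 0.1834i, |z|^2 = 0.0339
Iter 14: z = -0.0154 + 0.1834i, |z|^2 = 0.0339
Did not escape in 15 iterations → in set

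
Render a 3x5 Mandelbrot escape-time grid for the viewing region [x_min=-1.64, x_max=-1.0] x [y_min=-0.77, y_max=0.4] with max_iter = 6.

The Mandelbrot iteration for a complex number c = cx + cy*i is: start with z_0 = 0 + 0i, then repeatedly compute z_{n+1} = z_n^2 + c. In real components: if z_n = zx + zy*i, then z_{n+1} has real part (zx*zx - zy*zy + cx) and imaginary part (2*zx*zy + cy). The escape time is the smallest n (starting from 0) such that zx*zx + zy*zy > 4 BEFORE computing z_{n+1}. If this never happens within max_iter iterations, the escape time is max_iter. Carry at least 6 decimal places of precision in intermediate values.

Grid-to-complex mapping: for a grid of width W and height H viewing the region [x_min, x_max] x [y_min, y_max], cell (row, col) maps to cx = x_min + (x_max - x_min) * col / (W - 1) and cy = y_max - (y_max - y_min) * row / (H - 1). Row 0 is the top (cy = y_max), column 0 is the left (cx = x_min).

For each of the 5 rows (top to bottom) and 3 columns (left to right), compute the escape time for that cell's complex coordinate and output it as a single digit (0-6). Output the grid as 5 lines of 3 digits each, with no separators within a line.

Answer: 366
666
566
345
333

Derivation:
(row=0, col=0): c = -1.6400 + 0.4000i → escape time 3
(row=0, col=1): c = -1.3200 + 0.4000i → escape time 6
(row=0, col=2): c = -1.0000 + 0.4000i → escape time 6
(row=1, col=0): c = -1.6400 + 0.1075i → escape time 6
(row=1, col=1): c = -1.3200 + 0.1075i → escape time 6
(row=1, col=2): c = -1.0000 + 0.1075i → escape time 6
(row=2, col=0): c = -1.6400 + -0.1850i → escape time 5
(row=2, col=1): c = -1.3200 + -0.1850i → escape time 6
(row=2, col=2): c = -1.0000 + -0.1850i → escape time 6
(row=3, col=0): c = -1.6400 + -0.4775i → escape time 3
(row=3, col=1): c = -1.3200 + -0.4775i → escape time 4
(row=3, col=2): c = -1.0000 + -0.4775i → escape time 5
(row=4, col=0): c = -1.6400 + -0.7700i → escape time 3
(row=4, col=1): c = -1.3200 + -0.7700i → escape time 3
(row=4, col=2): c = -1.0000 + -0.7700i → escape time 3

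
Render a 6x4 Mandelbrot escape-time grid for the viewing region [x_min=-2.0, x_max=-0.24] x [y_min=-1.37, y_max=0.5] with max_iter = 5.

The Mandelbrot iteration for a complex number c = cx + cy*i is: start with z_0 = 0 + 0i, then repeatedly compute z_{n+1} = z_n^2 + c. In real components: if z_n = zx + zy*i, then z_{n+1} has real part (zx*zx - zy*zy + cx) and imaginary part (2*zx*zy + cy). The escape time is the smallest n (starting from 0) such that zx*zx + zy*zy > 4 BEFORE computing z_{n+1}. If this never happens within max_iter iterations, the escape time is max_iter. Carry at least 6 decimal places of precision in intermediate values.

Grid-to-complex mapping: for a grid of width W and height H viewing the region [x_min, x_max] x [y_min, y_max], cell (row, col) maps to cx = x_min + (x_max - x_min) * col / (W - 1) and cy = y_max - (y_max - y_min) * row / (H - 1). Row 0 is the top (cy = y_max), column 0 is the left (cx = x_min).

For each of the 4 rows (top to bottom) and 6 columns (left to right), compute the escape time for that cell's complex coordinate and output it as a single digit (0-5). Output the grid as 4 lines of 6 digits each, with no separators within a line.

Answer: 134555
155555
133455
112222

Derivation:
(row=0, col=0): c = -2.0000 + 0.5000i → escape time 1
(row=0, col=1): c = -1.6480 + 0.5000i → escape time 3
(row=0, col=2): c = -1.2960 + 0.5000i → escape time 4
(row=0, col=3): c = -0.9440 + 0.5000i → escape time 5
(row=0, col=4): c = -0.5920 + 0.5000i → escape time 5
(row=0, col=5): c = -0.2400 + 0.5000i → escape time 5
(row=1, col=0): c = -2.0000 + -0.1233i → escape time 1
(row=1, col=1): c = -1.6480 + -0.1233i → escape time 5
(row=1, col=2): c = -1.2960 + -0.1233i → escape time 5
(row=1, col=3): c = -0.9440 + -0.1233i → escape time 5
(row=1, col=4): c = -0.5920 + -0.1233i → escape time 5
(row=1, col=5): c = -0.2400 + -0.1233i → escape time 5
(row=2, col=0): c = -2.0000 + -0.7467i → escape time 1
(row=2, col=1): c = -1.6480 + -0.7467i → escape time 3
(row=2, col=2): c = -1.2960 + -0.7467i → escape time 3
(row=2, col=3): c = -0.9440 + -0.7467i → escape time 4
(row=2, col=4): c = -0.5920 + -0.7467i → escape time 5
(row=2, col=5): c = -0.2400 + -0.7467i → escape time 5
(row=3, col=0): c = -2.0000 + -1.3700i → escape time 1
(row=3, col=1): c = -1.6480 + -1.3700i → escape time 1
(row=3, col=2): c = -1.2960 + -1.3700i → escape time 2
(row=3, col=3): c = -0.9440 + -1.3700i → escape time 2
(row=3, col=4): c = -0.5920 + -1.3700i → escape time 2
(row=3, col=5): c = -0.2400 + -1.3700i → escape time 2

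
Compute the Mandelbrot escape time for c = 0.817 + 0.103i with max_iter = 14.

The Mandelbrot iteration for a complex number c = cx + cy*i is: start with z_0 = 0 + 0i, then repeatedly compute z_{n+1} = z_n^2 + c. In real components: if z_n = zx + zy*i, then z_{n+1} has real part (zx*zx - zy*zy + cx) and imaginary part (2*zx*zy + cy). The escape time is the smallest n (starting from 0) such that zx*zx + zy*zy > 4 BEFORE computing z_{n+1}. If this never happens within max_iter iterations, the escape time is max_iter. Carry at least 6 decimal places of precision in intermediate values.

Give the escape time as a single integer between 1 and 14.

Answer: 3

Derivation:
z_0 = 0 + 0i, c = 0.8170 + 0.1030i
Iter 1: z = 0.8170 + 0.1030i, |z|^2 = 0.6781
Iter 2: z = 1.4739 + 0.2713i, |z|^2 = 2.2459
Iter 3: z = 2.9157 + 0.9027i, |z|^2 = 9.3163
Escaped at iteration 3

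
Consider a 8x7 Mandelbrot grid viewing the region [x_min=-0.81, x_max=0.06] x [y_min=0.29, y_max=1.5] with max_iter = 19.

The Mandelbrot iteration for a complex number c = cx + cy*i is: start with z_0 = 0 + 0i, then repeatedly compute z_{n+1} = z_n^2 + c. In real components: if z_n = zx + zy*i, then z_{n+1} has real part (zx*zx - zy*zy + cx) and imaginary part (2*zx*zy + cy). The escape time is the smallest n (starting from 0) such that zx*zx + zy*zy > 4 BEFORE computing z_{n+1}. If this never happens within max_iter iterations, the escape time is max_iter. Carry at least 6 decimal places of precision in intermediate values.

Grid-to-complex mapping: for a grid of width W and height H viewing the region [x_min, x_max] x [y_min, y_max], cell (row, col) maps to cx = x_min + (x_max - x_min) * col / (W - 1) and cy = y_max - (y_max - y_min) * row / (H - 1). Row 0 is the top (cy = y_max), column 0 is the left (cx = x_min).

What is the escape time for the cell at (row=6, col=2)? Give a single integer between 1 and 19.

Answer: 19

Derivation:
z_0 = 0 + 0i, c = -0.5614 + 0.2900i
Iter 1: z = -0.5614 + 0.2900i, |z|^2 = 0.3993
Iter 2: z = -0.3303 + -0.0356i, |z|^2 = 0.1104
Iter 3: z = -0.4536 + 0.3135i, |z|^2 = 0.3040
Iter 4: z = -0.4540 + 0.0056i, |z|^2 = 0.2061
Iter 5: z = -0.3553 + 0.2849i, |z|^2 = 0.2075
Iter 6: z = -0.5164 + 0.0875i, |z|^2 = 0.2743
Iter 7: z = -0.3025 + 0.1996i, |z|^2 = 0.1313
Iter 8: z = -0.5098 + 0.1692i, |z|^2 = 0.2885
Iter 9: z = -0.3302 + 0.1175i, |z|^2 = 0.1228
Iter 10: z = -0.4662 + 0.2124i, |z|^2 = 0.2625
Iter 11: z = -0.3892 + 0.0919i, |z|^2 = 0.1599
Iter 12: z = -0.4184 + 0.2185i, |z|^2 = 0.2228
Iter 13: z = -0.4341 + 0.1072i, |z|^2 = 0.1999
Iter 14: z = -0.3845 + 0.1969i, |z|^2 = 0.1866
Iter 15: z = -0.4524 + 0.1386i, |z|^2 = 0.2239
Iter 16: z = -0.3760 + 0.1646i, |z|^2 = 0.1685
Iter 17: z = -0.4472 + 0.1662i, |z|^2 = 0.2276
Iter 18: z = -0.3891 + 0.1414i, |z|^2 = 0.1714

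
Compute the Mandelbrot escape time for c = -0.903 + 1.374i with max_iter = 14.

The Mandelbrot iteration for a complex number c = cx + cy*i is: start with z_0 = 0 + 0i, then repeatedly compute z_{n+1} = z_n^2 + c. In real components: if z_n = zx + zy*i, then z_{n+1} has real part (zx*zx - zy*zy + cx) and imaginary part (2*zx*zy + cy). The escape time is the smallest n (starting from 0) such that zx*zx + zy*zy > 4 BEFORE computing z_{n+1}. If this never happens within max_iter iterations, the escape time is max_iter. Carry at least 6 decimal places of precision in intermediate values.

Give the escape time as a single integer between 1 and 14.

Answer: 2

Derivation:
z_0 = 0 + 0i, c = -0.9030 + 1.3740i
Iter 1: z = -0.9030 + 1.3740i, |z|^2 = 2.7033
Iter 2: z = -1.9755 + -1.1074i, |z|^2 = 5.1289
Escaped at iteration 2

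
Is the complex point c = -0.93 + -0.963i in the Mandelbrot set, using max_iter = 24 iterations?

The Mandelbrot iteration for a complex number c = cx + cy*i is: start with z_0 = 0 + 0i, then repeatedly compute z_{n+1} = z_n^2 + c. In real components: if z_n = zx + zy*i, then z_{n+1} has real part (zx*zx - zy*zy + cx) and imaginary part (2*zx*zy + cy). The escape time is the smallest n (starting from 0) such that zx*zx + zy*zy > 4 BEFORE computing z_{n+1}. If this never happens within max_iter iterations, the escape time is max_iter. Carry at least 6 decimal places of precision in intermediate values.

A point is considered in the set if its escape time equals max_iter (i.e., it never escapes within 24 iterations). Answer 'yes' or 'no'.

z_0 = 0 + 0i, c = -0.9300 + -0.9630i
Iter 1: z = -0.9300 + -0.9630i, |z|^2 = 1.7923
Iter 2: z = -0.9925 + 0.8282i, |z|^2 = 1.6709
Iter 3: z = -0.6309 + -2.6069i, |z|^2 = 7.1939
Escaped at iteration 3

Answer: no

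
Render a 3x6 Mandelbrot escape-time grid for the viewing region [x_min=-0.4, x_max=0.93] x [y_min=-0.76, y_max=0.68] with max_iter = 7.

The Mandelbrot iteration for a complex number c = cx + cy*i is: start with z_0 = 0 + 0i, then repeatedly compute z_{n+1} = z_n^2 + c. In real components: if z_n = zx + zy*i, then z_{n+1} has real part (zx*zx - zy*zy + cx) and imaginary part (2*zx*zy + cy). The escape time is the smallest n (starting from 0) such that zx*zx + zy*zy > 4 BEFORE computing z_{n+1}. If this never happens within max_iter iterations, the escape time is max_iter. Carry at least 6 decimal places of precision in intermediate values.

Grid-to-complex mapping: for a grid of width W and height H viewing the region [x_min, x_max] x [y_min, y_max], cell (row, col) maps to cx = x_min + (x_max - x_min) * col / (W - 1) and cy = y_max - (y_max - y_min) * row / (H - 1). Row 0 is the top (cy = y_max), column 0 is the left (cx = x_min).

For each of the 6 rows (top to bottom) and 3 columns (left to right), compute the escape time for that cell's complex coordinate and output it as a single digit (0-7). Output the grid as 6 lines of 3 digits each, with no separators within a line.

(row=0, col=0): c = -0.4000 + 0.6800i → escape time 7
(row=0, col=1): c = 0.2650 + 0.6800i → escape time 7
(row=0, col=2): c = 0.9300 + 0.6800i → escape time 2
(row=1, col=0): c = -0.4000 + 0.3920i → escape time 7
(row=1, col=1): c = 0.2650 + 0.3920i → escape time 7
(row=1, col=2): c = 0.9300 + 0.3920i → escape time 3
(row=2, col=0): c = -0.4000 + 0.1040i → escape time 7
(row=2, col=1): c = 0.2650 + 0.1040i → escape time 7
(row=2, col=2): c = 0.9300 + 0.1040i → escape time 3
(row=3, col=0): c = -0.4000 + -0.1840i → escape time 7
(row=3, col=1): c = 0.2650 + -0.1840i → escape time 7
(row=3, col=2): c = 0.9300 + -0.1840i → escape time 3
(row=4, col=0): c = -0.4000 + -0.4720i → escape time 7
(row=4, col=1): c = 0.2650 + -0.4720i → escape time 7
(row=4, col=2): c = 0.9300 + -0.4720i → escape time 2
(row=5, col=0): c = -0.4000 + -0.7600i → escape time 7
(row=5, col=1): c = 0.2650 + -0.7600i → escape time 5
(row=5, col=2): c = 0.9300 + -0.7600i → escape time 2

Answer: 772
773
773
773
772
752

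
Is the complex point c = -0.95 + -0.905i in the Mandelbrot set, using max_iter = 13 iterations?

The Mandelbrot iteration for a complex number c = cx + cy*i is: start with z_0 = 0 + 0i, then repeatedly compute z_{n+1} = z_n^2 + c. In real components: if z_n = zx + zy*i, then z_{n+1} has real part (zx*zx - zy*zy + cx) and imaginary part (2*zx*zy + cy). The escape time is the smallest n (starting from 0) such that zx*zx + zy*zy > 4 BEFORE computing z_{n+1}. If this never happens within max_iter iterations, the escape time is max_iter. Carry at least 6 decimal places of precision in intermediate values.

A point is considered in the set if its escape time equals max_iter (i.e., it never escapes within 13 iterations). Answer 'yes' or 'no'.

Answer: no

Derivation:
z_0 = 0 + 0i, c = -0.9500 + -0.9050i
Iter 1: z = -0.9500 + -0.9050i, |z|^2 = 1.7215
Iter 2: z = -0.8665 + 0.8145i, |z|^2 = 1.4143
Iter 3: z = -0.8625 + -2.3166i, |z|^2 = 6.1105
Escaped at iteration 3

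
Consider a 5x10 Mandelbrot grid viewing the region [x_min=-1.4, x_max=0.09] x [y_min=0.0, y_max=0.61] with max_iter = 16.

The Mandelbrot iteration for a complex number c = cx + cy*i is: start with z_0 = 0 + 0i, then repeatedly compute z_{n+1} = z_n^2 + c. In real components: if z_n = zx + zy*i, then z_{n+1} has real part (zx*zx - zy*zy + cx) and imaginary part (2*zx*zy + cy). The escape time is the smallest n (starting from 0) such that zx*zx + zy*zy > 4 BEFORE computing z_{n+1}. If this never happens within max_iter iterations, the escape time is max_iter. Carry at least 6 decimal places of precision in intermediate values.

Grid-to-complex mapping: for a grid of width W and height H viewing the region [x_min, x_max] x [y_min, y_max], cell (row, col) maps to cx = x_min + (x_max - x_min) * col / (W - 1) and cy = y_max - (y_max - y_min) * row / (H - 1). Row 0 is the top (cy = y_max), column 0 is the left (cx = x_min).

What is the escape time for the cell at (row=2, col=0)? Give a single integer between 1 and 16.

Answer: 3

Derivation:
z_0 = 0 + 0i, c = -1.4000 + 0.4744i
Iter 1: z = -1.4000 + 0.4744i, |z|^2 = 2.1851
Iter 2: z = 0.3349 + -0.8540i, |z|^2 = 0.8415
Iter 3: z = -2.0172 + -0.0976i, |z|^2 = 4.0784
Escaped at iteration 3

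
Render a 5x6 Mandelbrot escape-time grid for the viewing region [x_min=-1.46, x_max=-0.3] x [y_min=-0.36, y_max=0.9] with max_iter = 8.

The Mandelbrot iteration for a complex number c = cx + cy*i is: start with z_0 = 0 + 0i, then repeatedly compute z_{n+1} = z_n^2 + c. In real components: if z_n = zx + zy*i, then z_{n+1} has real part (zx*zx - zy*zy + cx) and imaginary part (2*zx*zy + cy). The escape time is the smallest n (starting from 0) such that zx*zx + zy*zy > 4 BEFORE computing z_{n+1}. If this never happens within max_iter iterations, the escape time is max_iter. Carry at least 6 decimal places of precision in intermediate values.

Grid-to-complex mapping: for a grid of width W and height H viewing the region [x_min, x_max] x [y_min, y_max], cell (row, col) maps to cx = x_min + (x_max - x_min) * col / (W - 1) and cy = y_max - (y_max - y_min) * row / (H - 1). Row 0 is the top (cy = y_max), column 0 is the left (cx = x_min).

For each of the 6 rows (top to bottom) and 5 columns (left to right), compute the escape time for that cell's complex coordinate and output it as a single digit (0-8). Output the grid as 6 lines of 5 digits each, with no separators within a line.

Answer: 33346
33488
47788
78888
88888
58788

Derivation:
(row=0, col=0): c = -1.4600 + 0.9000i → escape time 3
(row=0, col=1): c = -1.1700 + 0.9000i → escape time 3
(row=0, col=2): c = -0.8800 + 0.9000i → escape time 3
(row=0, col=3): c = -0.5900 + 0.9000i → escape time 4
(row=0, col=4): c = -0.3000 + 0.9000i → escape time 6
(row=1, col=0): c = -1.4600 + 0.6480i → escape time 3
(row=1, col=1): c = -1.1700 + 0.6480i → escape time 3
(row=1, col=2): c = -0.8800 + 0.6480i → escape time 4
(row=1, col=3): c = -0.5900 + 0.6480i → escape time 8
(row=1, col=4): c = -0.3000 + 0.6480i → escape time 8
(row=2, col=0): c = -1.4600 + 0.3960i → escape time 4
(row=2, col=1): c = -1.1700 + 0.3960i → escape time 7
(row=2, col=2): c = -0.8800 + 0.3960i → escape time 7
(row=2, col=3): c = -0.5900 + 0.3960i → escape time 8
(row=2, col=4): c = -0.3000 + 0.3960i → escape time 8
(row=3, col=0): c = -1.4600 + 0.1440i → escape time 7
(row=3, col=1): c = -1.1700 + 0.1440i → escape time 8
(row=3, col=2): c = -0.8800 + 0.1440i → escape time 8
(row=3, col=3): c = -0.5900 + 0.1440i → escape time 8
(row=3, col=4): c = -0.3000 + 0.1440i → escape time 8
(row=4, col=0): c = -1.4600 + -0.1080i → escape time 8
(row=4, col=1): c = -1.1700 + -0.1080i → escape time 8
(row=4, col=2): c = -0.8800 + -0.1080i → escape time 8
(row=4, col=3): c = -0.5900 + -0.1080i → escape time 8
(row=4, col=4): c = -0.3000 + -0.1080i → escape time 8
(row=5, col=0): c = -1.4600 + -0.3600i → escape time 5
(row=5, col=1): c = -1.1700 + -0.3600i → escape time 8
(row=5, col=2): c = -0.8800 + -0.3600i → escape time 7
(row=5, col=3): c = -0.5900 + -0.3600i → escape time 8
(row=5, col=4): c = -0.3000 + -0.3600i → escape time 8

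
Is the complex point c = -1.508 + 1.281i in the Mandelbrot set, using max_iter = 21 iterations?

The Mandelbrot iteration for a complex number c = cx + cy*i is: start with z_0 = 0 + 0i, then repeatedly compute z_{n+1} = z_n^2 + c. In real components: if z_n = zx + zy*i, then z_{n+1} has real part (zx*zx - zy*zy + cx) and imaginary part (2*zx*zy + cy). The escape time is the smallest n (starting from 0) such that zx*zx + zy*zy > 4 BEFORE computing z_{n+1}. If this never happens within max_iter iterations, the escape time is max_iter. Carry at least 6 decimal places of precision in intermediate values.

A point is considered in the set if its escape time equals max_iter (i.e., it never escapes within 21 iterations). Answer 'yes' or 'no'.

Answer: no

Derivation:
z_0 = 0 + 0i, c = -1.5080 + 1.2810i
Iter 1: z = -1.5080 + 1.2810i, |z|^2 = 3.9150
Iter 2: z = -0.8749 + -2.5825i, |z|^2 = 7.4347
Escaped at iteration 2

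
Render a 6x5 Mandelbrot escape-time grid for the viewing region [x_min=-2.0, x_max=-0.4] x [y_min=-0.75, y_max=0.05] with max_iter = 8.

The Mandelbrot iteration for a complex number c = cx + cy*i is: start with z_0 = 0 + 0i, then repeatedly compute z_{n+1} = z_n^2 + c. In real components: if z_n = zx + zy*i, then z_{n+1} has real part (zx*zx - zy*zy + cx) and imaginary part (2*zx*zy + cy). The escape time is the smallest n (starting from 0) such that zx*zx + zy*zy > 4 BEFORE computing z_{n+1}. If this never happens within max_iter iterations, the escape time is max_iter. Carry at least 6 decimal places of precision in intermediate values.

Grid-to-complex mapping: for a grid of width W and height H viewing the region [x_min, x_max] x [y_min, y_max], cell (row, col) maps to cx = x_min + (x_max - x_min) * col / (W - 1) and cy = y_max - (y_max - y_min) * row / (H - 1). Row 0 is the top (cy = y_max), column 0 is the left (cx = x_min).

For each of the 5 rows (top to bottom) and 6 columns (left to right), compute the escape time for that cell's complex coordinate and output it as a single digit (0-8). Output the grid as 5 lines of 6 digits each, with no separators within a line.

Answer: 178888
158888
146888
133568
133347

Derivation:
(row=0, col=0): c = -2.0000 + 0.0500i → escape time 1
(row=0, col=1): c = -1.6800 + 0.0500i → escape time 7
(row=0, col=2): c = -1.3600 + 0.0500i → escape time 8
(row=0, col=3): c = -1.0400 + 0.0500i → escape time 8
(row=0, col=4): c = -0.7200 + 0.0500i → escape time 8
(row=0, col=5): c = -0.4000 + 0.0500i → escape time 8
(row=1, col=0): c = -2.0000 + -0.1500i → escape time 1
(row=1, col=1): c = -1.6800 + -0.1500i → escape time 5
(row=1, col=2): c = -1.3600 + -0.1500i → escape time 8
(row=1, col=3): c = -1.0400 + -0.1500i → escape time 8
(row=1, col=4): c = -0.7200 + -0.1500i → escape time 8
(row=1, col=5): c = -0.4000 + -0.1500i → escape time 8
(row=2, col=0): c = -2.0000 + -0.3500i → escape time 1
(row=2, col=1): c = -1.6800 + -0.3500i → escape time 4
(row=2, col=2): c = -1.3600 + -0.3500i → escape time 6
(row=2, col=3): c = -1.0400 + -0.3500i → escape time 8
(row=2, col=4): c = -0.7200 + -0.3500i → escape time 8
(row=2, col=5): c = -0.4000 + -0.3500i → escape time 8
(row=3, col=0): c = -2.0000 + -0.5500i → escape time 1
(row=3, col=1): c = -1.6800 + -0.5500i → escape time 3
(row=3, col=2): c = -1.3600 + -0.5500i → escape time 3
(row=3, col=3): c = -1.0400 + -0.5500i → escape time 5
(row=3, col=4): c = -0.7200 + -0.5500i → escape time 6
(row=3, col=5): c = -0.4000 + -0.5500i → escape time 8
(row=4, col=0): c = -2.0000 + -0.7500i → escape time 1
(row=4, col=1): c = -1.6800 + -0.7500i → escape time 3
(row=4, col=2): c = -1.3600 + -0.7500i → escape time 3
(row=4, col=3): c = -1.0400 + -0.7500i → escape time 3
(row=4, col=4): c = -0.7200 + -0.7500i → escape time 4
(row=4, col=5): c = -0.4000 + -0.7500i → escape time 7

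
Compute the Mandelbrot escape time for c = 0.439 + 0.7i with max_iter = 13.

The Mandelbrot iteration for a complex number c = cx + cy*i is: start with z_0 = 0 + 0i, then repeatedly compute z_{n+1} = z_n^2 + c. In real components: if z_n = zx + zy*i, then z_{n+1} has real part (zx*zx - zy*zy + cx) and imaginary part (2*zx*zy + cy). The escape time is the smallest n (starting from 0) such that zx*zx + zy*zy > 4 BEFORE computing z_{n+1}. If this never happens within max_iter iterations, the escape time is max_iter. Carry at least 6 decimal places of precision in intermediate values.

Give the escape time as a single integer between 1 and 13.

z_0 = 0 + 0i, c = 0.4390 + 0.7000i
Iter 1: z = 0.4390 + 0.7000i, |z|^2 = 0.6827
Iter 2: z = 0.1417 + 1.3146i, |z|^2 = 1.7483
Iter 3: z = -1.2691 + 1.0726i, |z|^2 = 2.7611
Iter 4: z = 0.8991 + -2.0225i, |z|^2 = 4.8988
Escaped at iteration 4

Answer: 4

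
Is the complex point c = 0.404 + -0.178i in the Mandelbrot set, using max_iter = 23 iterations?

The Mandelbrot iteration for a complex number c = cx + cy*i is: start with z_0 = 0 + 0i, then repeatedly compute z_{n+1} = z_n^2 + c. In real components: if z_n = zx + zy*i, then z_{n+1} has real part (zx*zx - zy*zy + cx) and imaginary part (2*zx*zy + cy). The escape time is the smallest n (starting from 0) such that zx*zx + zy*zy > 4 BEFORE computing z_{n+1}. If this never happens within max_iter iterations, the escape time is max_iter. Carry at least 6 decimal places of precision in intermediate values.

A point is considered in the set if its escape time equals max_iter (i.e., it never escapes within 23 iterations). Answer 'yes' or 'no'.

z_0 = 0 + 0i, c = 0.4040 + -0.1780i
Iter 1: z = 0.4040 + -0.1780i, |z|^2 = 0.1949
Iter 2: z = 0.5355 + -0.3218i, |z|^2 = 0.3904
Iter 3: z = 0.5872 + -0.5227i, |z|^2 = 0.6180
Iter 4: z = 0.4756 + -0.7919i, |z|^2 = 0.8533
Iter 5: z = 0.0031 + -0.9313i, |z|^2 = 0.8673
Iter 6: z = -0.4633 + -0.1839i, |z|^2 = 0.2484
Iter 7: z = 0.5848 + -0.0076i, |z|^2 = 0.3420
Iter 8: z = 0.7459 + -0.1869i, |z|^2 = 0.5914
Iter 9: z = 0.9255 + -0.4569i, |z|^2 = 1.0652
Iter 10: z = 1.0517 + -1.0237i, |z|^2 = 2.1540
Iter 11: z = 0.4622 + -2.3313i, |z|^2 = 5.6484
Escaped at iteration 11

Answer: no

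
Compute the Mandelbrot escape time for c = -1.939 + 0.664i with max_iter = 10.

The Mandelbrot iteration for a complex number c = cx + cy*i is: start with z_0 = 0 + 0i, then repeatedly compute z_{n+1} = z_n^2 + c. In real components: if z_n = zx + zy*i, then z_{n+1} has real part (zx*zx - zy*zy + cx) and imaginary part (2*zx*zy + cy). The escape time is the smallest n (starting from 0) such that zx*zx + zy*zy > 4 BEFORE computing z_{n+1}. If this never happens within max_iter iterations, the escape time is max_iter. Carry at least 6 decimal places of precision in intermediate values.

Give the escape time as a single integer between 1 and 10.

Answer: 1

Derivation:
z_0 = 0 + 0i, c = -1.9390 + 0.6640i
Iter 1: z = -1.9390 + 0.6640i, |z|^2 = 4.2006
Escaped at iteration 1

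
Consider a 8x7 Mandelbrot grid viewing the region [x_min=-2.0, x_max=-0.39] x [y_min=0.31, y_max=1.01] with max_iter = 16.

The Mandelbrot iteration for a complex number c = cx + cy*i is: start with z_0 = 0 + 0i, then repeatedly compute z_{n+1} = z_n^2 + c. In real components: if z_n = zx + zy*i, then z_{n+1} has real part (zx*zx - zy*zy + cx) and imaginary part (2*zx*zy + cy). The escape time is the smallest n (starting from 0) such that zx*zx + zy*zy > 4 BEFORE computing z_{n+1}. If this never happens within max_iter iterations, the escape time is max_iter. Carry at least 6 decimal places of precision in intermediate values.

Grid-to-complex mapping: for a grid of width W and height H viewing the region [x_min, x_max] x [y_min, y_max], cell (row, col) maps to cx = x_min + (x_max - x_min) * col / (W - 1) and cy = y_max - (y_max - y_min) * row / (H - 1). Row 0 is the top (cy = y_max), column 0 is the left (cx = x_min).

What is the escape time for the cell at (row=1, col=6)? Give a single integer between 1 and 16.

z_0 = 0 + 0i, c = -0.6200 + 0.8933i
Iter 1: z = -0.6200 + 0.8933i, |z|^2 = 1.1824
Iter 2: z = -1.0336 + -0.2144i, |z|^2 = 1.1144
Iter 3: z = 0.4025 + 1.3366i, |z|^2 = 1.9484
Iter 4: z = -2.2444 + 1.9691i, |z|^2 = 8.9150
Escaped at iteration 4

Answer: 4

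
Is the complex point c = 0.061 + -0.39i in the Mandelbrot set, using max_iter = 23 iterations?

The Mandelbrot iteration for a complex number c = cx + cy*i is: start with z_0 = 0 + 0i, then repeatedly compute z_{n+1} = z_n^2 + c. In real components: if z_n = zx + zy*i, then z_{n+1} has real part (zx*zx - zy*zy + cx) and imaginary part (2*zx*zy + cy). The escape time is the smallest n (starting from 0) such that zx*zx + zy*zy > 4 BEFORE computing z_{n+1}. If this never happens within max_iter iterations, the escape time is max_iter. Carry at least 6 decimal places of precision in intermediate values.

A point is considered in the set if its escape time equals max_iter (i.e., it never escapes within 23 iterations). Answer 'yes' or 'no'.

z_0 = 0 + 0i, c = 0.0610 + -0.3900i
Iter 1: z = 0.0610 + -0.3900i, |z|^2 = 0.1558
Iter 2: z = -0.0874 + -0.4376i, |z|^2 = 0.1991
Iter 3: z = -0.1228 + -0.3135i, |z|^2 = 0.1134
Iter 4: z = -0.0222 + -0.3130i, |z|^2 = 0.0984
Iter 5: z = -0.0365 + -0.3761i, |z|^2 = 0.1428
Iter 6: z = -0.0791 + -0.3626i, |z|^2 = 0.1377
Iter 7: z = -0.0642 + -0.3326i, |z|^2 = 0.1148
Iter 8: z = -0.0455 + -0.3473i, |z|^2 = 0.1227
Iter 9: z = -0.0575 + -0.3584i, |z|^2 = 0.1317
Iter 10: z = -0.0641 + -0.3488i, |z|^2 = 0.1257
Iter 11: z = -0.0565 + -0.3453i, |z|^2 = 0.1224
Iter 12: z = -0.0550 + -0.3510i, |z|^2 = 0.1262
Iter 13: z = -0.0592 + -0.3514i, |z|^2 = 0.1270
Iter 14: z = -0.0590 + -0.3484i, |z|^2 = 0.1249
Iter 15: z = -0.0569 + -0.3489i, |z|^2 = 0.1250
Iter 16: z = -0.0575 + -0.3503i, |z|^2 = 0.1260
Iter 17: z = -0.0584 + -0.3497i, |z|^2 = 0.1257
Iter 18: z = -0.0579 + -0.3492i, |z|^2 = 0.1253
Iter 19: z = -0.0576 + -0.3496i, |z|^2 = 0.1255
Iter 20: z = -0.0579 + -0.3498i, |z|^2 = 0.1257
Iter 21: z = -0.0580 + -0.3495i, |z|^2 = 0.1255
Iter 22: z = -0.0578 + -0.3495i, |z|^2 = 0.1255
Did not escape in 23 iterations → in set

Answer: yes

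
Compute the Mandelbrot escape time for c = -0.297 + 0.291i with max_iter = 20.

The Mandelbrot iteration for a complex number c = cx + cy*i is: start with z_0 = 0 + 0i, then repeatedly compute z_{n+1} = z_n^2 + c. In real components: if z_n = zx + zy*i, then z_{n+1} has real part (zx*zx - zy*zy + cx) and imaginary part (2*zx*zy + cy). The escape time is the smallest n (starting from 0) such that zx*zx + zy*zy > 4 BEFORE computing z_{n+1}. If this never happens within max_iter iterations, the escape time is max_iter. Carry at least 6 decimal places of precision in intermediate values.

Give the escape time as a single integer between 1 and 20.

Answer: 20

Derivation:
z_0 = 0 + 0i, c = -0.2970 + 0.2910i
Iter 1: z = -0.2970 + 0.2910i, |z|^2 = 0.1729
Iter 2: z = -0.2935 + 0.1181i, |z|^2 = 0.1001
Iter 3: z = -0.2248 + 0.2217i, |z|^2 = 0.0997
Iter 4: z = -0.2956 + 0.1913i, |z|^2 = 0.1240
Iter 5: z = -0.2462 + 0.1779i, |z|^2 = 0.0923
Iter 6: z = -0.2680 + 0.2034i, |z|^2 = 0.1132
Iter 7: z = -0.2665 + 0.1820i, |z|^2 = 0.1042
Iter 8: z = -0.2591 + 0.1940i, |z|^2 = 0.1048
Iter 9: z = -0.2675 + 0.1905i, |z|^2 = 0.1078
Iter 10: z = -0.2617 + 0.1891i, |z|^2 = 0.1043
Iter 11: z = -0.2643 + 0.1920i, |z|^2 = 0.1067
Iter 12: z = -0.2640 + 0.1895i, |z|^2 = 0.1056
Iter 13: z = -0.2632 + 0.1909i, |z|^2 = 0.1057
Iter 14: z = -0.2642 + 0.1905i, |z|^2 = 0.1061
Iter 15: z = -0.2635 + 0.1903i, |z|^2 = 0.1057
Iter 16: z = -0.2638 + 0.1907i, |z|^2 = 0.1060
Iter 17: z = -0.2638 + 0.1904i, |z|^2 = 0.1058
Iter 18: z = -0.2637 + 0.1906i, |z|^2 = 0.1058
Iter 19: z = -0.2638 + 0.1905i, |z|^2 = 0.1059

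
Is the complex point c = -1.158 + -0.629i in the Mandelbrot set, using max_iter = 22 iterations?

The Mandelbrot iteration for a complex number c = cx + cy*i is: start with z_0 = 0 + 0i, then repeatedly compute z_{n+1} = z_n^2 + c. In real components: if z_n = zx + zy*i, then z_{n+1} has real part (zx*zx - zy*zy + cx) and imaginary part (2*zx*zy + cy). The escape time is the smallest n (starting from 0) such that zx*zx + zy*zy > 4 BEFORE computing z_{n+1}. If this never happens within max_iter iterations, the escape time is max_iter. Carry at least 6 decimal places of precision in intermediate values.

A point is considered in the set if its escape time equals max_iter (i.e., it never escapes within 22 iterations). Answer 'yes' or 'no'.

z_0 = 0 + 0i, c = -1.1580 + -0.6290i
Iter 1: z = -1.1580 + -0.6290i, |z|^2 = 1.7366
Iter 2: z = -0.2127 + 0.8278i, |z|^2 = 0.7304
Iter 3: z = -1.7980 + -0.9811i, |z|^2 = 4.1952
Escaped at iteration 3

Answer: no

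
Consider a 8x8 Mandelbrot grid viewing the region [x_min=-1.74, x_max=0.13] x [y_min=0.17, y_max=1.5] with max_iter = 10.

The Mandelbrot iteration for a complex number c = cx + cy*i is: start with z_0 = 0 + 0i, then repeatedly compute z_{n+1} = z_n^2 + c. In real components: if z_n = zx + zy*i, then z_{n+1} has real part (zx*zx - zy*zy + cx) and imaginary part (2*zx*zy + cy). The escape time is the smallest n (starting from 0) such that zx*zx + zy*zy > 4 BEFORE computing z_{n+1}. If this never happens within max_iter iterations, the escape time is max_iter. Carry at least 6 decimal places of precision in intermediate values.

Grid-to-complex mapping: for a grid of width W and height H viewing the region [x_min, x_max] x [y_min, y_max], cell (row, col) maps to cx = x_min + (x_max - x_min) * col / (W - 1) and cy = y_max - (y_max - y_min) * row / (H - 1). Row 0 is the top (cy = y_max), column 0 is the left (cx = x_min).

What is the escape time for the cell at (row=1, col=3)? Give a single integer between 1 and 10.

z_0 = 0 + 0i, c = -0.9386 + 1.3100i
Iter 1: z = -0.9386 + 1.3100i, |z|^2 = 2.5970
Iter 2: z = -1.7738 + -1.1491i, |z|^2 = 4.4665
Escaped at iteration 2

Answer: 2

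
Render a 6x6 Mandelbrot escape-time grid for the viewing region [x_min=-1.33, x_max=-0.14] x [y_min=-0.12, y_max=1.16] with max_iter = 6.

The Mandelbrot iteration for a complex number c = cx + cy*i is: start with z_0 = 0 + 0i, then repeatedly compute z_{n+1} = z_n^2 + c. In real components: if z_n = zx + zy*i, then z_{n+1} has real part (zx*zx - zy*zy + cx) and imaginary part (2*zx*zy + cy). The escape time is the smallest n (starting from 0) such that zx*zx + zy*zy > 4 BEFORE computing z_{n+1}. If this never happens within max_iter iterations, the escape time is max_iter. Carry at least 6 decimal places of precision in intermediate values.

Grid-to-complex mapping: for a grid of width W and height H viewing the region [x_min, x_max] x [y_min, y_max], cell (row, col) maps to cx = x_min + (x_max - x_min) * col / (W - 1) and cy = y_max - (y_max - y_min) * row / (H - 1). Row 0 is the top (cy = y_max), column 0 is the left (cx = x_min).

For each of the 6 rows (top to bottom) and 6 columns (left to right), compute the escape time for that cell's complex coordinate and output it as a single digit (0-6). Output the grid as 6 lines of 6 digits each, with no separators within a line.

(row=0, col=0): c = -1.3300 + 1.1600i → escape time 2
(row=0, col=1): c = -1.0920 + 1.1600i → escape time 3
(row=0, col=2): c = -0.8540 + 1.1600i → escape time 3
(row=0, col=3): c = -0.6160 + 1.1600i → escape time 3
(row=0, col=4): c = -0.3780 + 1.1600i → escape time 3
(row=0, col=5): c = -0.1400 + 1.1600i → escape time 4
(row=1, col=0): c = -1.3300 + 0.9040i → escape time 3
(row=1, col=1): c = -1.0920 + 0.9040i → escape time 3
(row=1, col=2): c = -0.8540 + 0.9040i → escape time 3
(row=1, col=3): c = -0.6160 + 0.9040i → escape time 4
(row=1, col=4): c = -0.3780 + 0.9040i → escape time 5
(row=1, col=5): c = -0.1400 + 0.9040i → escape time 6
(row=2, col=0): c = -1.3300 + 0.6480i → escape time 3
(row=2, col=1): c = -1.0920 + 0.6480i → escape time 4
(row=2, col=2): c = -0.8540 + 0.6480i → escape time 5
(row=2, col=3): c = -0.6160 + 0.6480i → escape time 6
(row=2, col=4): c = -0.3780 + 0.6480i → escape time 6
(row=2, col=5): c = -0.1400 + 0.6480i → escape time 6
(row=3, col=0): c = -1.3300 + 0.3920i → escape time 6
(row=3, col=1): c = -1.0920 + 0.3920i → escape time 6
(row=3, col=2): c = -0.8540 + 0.3920i → escape time 6
(row=3, col=3): c = -0.6160 + 0.3920i → escape time 6
(row=3, col=4): c = -0.3780 + 0.3920i → escape time 6
(row=3, col=5): c = -0.1400 + 0.3920i → escape time 6
(row=4, col=0): c = -1.3300 + 0.1360i → escape time 6
(row=4, col=1): c = -1.0920 + 0.1360i → escape time 6
(row=4, col=2): c = -0.8540 + 0.1360i → escape time 6
(row=4, col=3): c = -0.6160 + 0.1360i → escape time 6
(row=4, col=4): c = -0.3780 + 0.1360i → escape time 6
(row=4, col=5): c = -0.1400 + 0.1360i → escape time 6
(row=5, col=0): c = -1.3300 + -0.1200i → escape time 6
(row=5, col=1): c = -1.0920 + -0.1200i → escape time 6
(row=5, col=2): c = -0.8540 + -0.1200i → escape time 6
(row=5, col=3): c = -0.6160 + -0.1200i → escape time 6
(row=5, col=4): c = -0.3780 + -0.1200i → escape time 6
(row=5, col=5): c = -0.1400 + -0.1200i → escape time 6

Answer: 233334
333456
345666
666666
666666
666666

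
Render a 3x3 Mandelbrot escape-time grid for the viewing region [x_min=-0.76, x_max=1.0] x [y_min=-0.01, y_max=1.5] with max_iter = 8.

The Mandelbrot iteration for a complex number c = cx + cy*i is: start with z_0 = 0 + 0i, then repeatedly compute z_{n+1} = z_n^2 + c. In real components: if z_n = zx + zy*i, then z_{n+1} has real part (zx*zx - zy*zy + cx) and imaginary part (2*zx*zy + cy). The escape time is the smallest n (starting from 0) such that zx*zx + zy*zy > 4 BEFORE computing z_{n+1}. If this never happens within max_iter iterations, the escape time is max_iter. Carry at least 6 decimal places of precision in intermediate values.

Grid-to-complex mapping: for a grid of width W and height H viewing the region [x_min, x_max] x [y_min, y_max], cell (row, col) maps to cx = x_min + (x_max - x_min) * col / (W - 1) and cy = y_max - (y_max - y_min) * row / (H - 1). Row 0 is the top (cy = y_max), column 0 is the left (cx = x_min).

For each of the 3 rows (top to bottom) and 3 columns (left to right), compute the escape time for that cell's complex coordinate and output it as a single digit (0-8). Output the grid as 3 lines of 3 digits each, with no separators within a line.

Answer: 222
472
882

Derivation:
(row=0, col=0): c = -0.7600 + 1.5000i → escape time 2
(row=0, col=1): c = 0.1200 + 1.5000i → escape time 2
(row=0, col=2): c = 1.0000 + 1.5000i → escape time 2
(row=1, col=0): c = -0.7600 + 0.7450i → escape time 4
(row=1, col=1): c = 0.1200 + 0.7450i → escape time 7
(row=1, col=2): c = 1.0000 + 0.7450i → escape time 2
(row=2, col=0): c = -0.7600 + -0.0100i → escape time 8
(row=2, col=1): c = 0.1200 + -0.0100i → escape time 8
(row=2, col=2): c = 1.0000 + -0.0100i → escape time 2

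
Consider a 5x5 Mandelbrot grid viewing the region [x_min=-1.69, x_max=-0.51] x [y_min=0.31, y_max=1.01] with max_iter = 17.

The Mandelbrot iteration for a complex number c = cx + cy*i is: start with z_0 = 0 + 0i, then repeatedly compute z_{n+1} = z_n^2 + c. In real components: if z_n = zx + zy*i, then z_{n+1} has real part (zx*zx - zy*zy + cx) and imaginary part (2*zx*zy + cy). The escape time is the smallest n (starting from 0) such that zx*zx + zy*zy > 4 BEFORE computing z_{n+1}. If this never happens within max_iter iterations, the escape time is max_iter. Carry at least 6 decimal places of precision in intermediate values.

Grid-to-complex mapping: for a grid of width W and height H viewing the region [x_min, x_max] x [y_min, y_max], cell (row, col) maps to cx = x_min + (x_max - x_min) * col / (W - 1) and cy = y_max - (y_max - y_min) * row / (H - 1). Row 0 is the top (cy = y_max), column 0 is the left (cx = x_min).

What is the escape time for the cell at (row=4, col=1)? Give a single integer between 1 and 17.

Answer: 5

Derivation:
z_0 = 0 + 0i, c = -1.3950 + 0.3100i
Iter 1: z = -1.3950 + 0.3100i, |z|^2 = 2.0421
Iter 2: z = 0.4549 + -0.5549i, |z|^2 = 0.5149
Iter 3: z = -1.4960 + -0.1949i, |z|^2 = 2.2759
Iter 4: z = 0.8049 + 0.8931i, |z|^2 = 1.4454
Iter 5: z = -1.5447 + 1.7477i, |z|^2 = 5.4403
Escaped at iteration 5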